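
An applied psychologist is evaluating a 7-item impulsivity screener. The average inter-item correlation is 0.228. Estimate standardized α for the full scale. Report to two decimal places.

Standardized α = k·r̄ / (1 + (k−1)·r̄) = 7 × 0.228 / (1 + 6 × 0.228)
  = 1.5960 / 2.3680 = 0.67

α = 0.67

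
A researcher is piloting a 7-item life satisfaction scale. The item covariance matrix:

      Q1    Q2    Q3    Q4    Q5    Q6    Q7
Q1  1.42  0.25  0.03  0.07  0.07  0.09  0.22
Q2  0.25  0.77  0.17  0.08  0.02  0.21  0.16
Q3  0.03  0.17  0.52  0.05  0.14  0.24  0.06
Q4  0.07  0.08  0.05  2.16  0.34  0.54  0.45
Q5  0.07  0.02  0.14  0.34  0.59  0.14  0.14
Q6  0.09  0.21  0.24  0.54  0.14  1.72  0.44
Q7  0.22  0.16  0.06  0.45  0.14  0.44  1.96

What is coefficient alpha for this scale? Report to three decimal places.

coefficient alpha = 0.538

ΣVar(i) = 1.42 + 0.77 + 0.52 + 2.16 + 0.59 + 1.72 + 1.96 = 9.14
Σ_{i<j} σ_ij = 3.91
σ²_T = 9.14 + 2 × 3.91 = 16.96
α = (k/(k−1))·(1 − ΣVar(i)/σ²_T) = (7/6)·(1 − 9.14/16.96) = 0.538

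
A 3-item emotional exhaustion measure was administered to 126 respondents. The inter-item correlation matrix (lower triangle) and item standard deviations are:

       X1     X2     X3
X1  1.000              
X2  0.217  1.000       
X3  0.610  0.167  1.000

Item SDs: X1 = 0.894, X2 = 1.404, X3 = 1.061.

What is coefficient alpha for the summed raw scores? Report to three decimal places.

coefficient alpha = 0.541

Σσ²ᵢ = 0.894² + 1.404² + 1.061² = 3.8962
Covariances σ_ij = r_ij · s_i · s_j:
  σ(X1,X2) = 0.217 × 0.894 × 1.404 = 0.2724
  σ(X1,X3) = 0.610 × 0.894 × 1.061 = 0.5786
  σ(X2,X3) = 0.167 × 1.404 × 1.061 = 0.2488
σ²_T = Σσ²ᵢ + 2·Σσ_ij = 3.8962 + 2 × 1.0998 = 6.0958
α = (3/2)·(1 − 3.8962/6.0958) = 0.541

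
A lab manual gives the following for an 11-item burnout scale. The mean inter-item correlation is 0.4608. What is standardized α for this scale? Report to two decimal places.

standardized α = 0.90

Standardized α = k·r̄ / (1 + (k−1)·r̄) = 11 × 0.4608 / (1 + 10 × 0.4608)
  = 5.0688 / 5.6080 = 0.90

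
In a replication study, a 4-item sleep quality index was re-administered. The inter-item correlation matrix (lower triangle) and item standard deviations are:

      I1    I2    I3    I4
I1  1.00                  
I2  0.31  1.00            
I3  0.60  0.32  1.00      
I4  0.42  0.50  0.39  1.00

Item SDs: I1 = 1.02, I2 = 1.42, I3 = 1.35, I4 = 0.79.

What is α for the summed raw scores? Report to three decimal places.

Σσ²ᵢ = 1.02² + 1.42² + 1.35² + 0.79² = 5.5034
Covariances σ_ij = r_ij · s_i · s_j:
  σ(I1,I2) = 0.31 × 1.02 × 1.42 = 0.4490
  σ(I1,I3) = 0.60 × 1.02 × 1.35 = 0.8262
  σ(I1,I4) = 0.42 × 1.02 × 0.79 = 0.3384
  σ(I2,I3) = 0.32 × 1.42 × 1.35 = 0.6134
  σ(I2,I4) = 0.50 × 1.42 × 0.79 = 0.5609
  σ(I3,I4) = 0.39 × 1.35 × 0.79 = 0.4159
σ²_T = Σσ²ᵢ + 2·Σσ_ij = 5.5034 + 2 × 3.2038 = 11.9110
α = (4/3)·(1 − 5.5034/11.9110) = 0.717

α = 0.717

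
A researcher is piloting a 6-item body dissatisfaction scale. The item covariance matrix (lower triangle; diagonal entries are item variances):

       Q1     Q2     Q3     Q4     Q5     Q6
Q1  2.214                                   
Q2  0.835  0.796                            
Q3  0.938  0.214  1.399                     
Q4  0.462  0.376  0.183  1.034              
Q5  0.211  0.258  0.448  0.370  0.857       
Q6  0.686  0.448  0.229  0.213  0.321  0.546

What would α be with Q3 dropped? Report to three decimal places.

Remaining items: Q1, Q2, Q4, Q5, Q6 (k = 5).
ΣVar(i) = 2.214 + 0.796 + 1.034 + 0.857 + 0.546 = 5.447
σ²_T = 5.447 + 2 × 4.180 = 13.807
α (item deleted) = (5/4)·(1 − 5.447/13.807) = 0.757

α = 0.757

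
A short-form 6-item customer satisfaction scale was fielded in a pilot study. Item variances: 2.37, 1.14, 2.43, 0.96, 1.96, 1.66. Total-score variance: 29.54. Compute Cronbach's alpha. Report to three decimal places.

Σσ²ᵢ = 2.37 + 1.14 + 2.43 + 0.96 + 1.96 + 1.66 = 10.52
α = (k/(k−1))·(1 − Σσ²ᵢ/total variance) = (6/5)·(1 − 10.52/29.54) = 0.773

Cronbach's alpha = 0.773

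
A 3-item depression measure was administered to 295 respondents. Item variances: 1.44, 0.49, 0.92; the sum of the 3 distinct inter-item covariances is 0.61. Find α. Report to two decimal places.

α = 0.45

Σσᵢ² = 1.44 + 0.49 + 0.92 = 2.85
Sum of distinct covariances = 0.61
σ²_T = Σσᵢ² + 2·Σcov = 2.85 + 2 × 0.61 = 4.07
α = (3/2)·(1 − 2.85/4.07) = 0.45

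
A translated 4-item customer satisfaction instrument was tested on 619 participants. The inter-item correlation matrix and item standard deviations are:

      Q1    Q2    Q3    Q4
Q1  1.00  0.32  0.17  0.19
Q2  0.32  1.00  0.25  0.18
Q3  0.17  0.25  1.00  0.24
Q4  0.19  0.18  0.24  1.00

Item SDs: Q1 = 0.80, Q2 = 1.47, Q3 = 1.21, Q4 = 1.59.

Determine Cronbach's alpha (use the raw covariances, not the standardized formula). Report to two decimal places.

Σσ²ᵢ = 0.80² + 1.47² + 1.21² + 1.59² = 6.7931
Covariances σ_ij = r_ij · s_i · s_j:
  σ(Q1,Q2) = 0.32 × 0.80 × 1.47 = 0.3763
  σ(Q1,Q3) = 0.17 × 0.80 × 1.21 = 0.1646
  σ(Q1,Q4) = 0.19 × 0.80 × 1.59 = 0.2417
  σ(Q2,Q3) = 0.25 × 1.47 × 1.21 = 0.4447
  σ(Q2,Q4) = 0.18 × 1.47 × 1.59 = 0.4207
  σ(Q3,Q4) = 0.24 × 1.21 × 1.59 = 0.4617
σ²_T = Σσ²ᵢ + 2·Σσ_ij = 6.7931 + 2 × 2.1097 = 11.0125
α = (4/3)·(1 − 6.7931/11.0125) = 0.51

Cronbach's alpha = 0.51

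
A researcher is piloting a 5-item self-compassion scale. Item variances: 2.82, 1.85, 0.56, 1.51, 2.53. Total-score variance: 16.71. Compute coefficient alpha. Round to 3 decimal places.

α = 0.557

sum of item variances = 2.82 + 1.85 + 0.56 + 1.51 + 2.53 = 9.27
α = (k/(k−1))·(1 − sum of item variances/total variance) = (5/4)·(1 − 9.27/16.71) = 0.557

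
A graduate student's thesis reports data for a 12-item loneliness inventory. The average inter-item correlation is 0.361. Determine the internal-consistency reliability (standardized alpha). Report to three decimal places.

standardized alpha = 0.871

Standardized α = k·r̄ / (1 + (k−1)·r̄) = 12 × 0.361 / (1 + 11 × 0.361)
  = 4.3320 / 4.9710 = 0.871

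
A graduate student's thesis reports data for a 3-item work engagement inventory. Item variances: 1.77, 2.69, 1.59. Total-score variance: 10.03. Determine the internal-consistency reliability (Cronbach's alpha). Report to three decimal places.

sum of item variances = 1.77 + 2.69 + 1.59 = 6.05
α = (k/(k−1))·(1 − sum of item variances/Var(T)) = (3/2)·(1 − 6.05/10.03) = 0.595

α = 0.595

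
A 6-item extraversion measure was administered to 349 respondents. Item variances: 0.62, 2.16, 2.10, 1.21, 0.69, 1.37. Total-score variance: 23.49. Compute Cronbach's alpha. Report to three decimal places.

Cronbach's alpha = 0.784

Σσ²ᵢ = 0.62 + 2.16 + 2.10 + 1.21 + 0.69 + 1.37 = 8.15
α = (k/(k−1))·(1 − Σσ²ᵢ/σ²_total) = (6/5)·(1 − 8.15/23.49) = 0.784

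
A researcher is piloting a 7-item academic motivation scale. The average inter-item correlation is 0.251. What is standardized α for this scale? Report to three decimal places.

Standardized α = k·r̄ / (1 + (k−1)·r̄) = 7 × 0.251 / (1 + 6 × 0.251)
  = 1.7570 / 2.5060 = 0.701

standardized α = 0.701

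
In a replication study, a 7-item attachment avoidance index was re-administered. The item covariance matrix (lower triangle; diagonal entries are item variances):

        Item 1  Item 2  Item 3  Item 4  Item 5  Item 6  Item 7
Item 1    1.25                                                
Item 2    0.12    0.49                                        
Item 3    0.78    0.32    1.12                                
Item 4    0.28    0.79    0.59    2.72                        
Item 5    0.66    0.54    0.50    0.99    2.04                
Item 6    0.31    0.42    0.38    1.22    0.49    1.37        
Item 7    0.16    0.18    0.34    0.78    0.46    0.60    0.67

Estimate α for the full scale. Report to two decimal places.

sum of item variances = 1.25 + 0.49 + 1.12 + 2.72 + 2.04 + 1.37 + 0.67 = 9.66
Sum of the distinct covariances = 10.91
σ²_total = 9.66 + 2 × 10.91 = 31.48
α = (k/(k−1))·(1 − sum of item variances/σ²_total) = (7/6)·(1 − 9.66/31.48) = 0.81

α = 0.81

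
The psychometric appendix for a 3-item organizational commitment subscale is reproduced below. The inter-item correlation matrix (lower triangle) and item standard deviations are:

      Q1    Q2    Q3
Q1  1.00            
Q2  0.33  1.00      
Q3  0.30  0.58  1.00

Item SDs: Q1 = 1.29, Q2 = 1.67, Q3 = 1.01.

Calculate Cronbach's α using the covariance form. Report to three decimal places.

Σσ²ᵢ = 1.29² + 1.67² + 1.01² = 5.4731
Covariances σ_ij = r_ij · s_i · s_j:
  σ(Q1,Q2) = 0.33 × 1.29 × 1.67 = 0.7109
  σ(Q1,Q3) = 0.30 × 1.29 × 1.01 = 0.3909
  σ(Q2,Q3) = 0.58 × 1.67 × 1.01 = 0.9783
σ²_T = Σσ²ᵢ + 2·Σσ_ij = 5.4731 + 2 × 2.0801 = 9.6333
α = (3/2)·(1 − 5.4731/9.6333) = 0.648

Cronbach's α = 0.648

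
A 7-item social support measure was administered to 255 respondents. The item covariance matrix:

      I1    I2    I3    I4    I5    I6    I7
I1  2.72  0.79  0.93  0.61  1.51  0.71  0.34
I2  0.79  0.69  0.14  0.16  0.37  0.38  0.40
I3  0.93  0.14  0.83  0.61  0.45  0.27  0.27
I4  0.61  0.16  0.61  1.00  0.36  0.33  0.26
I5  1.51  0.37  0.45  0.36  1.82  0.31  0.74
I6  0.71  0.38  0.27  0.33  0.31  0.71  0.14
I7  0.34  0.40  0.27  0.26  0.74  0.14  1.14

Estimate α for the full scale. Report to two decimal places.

ΣVar(i) = 2.72 + 0.69 + 0.83 + 1.00 + 1.82 + 0.71 + 1.14 = 8.91
Sum of off-diagonal covariances = 10.08
σ²_T = 8.91 + 2 × 10.08 = 29.07
α = (k/(k−1))·(1 − ΣVar(i)/σ²_T) = (7/6)·(1 − 8.91/29.07) = 0.81

α = 0.81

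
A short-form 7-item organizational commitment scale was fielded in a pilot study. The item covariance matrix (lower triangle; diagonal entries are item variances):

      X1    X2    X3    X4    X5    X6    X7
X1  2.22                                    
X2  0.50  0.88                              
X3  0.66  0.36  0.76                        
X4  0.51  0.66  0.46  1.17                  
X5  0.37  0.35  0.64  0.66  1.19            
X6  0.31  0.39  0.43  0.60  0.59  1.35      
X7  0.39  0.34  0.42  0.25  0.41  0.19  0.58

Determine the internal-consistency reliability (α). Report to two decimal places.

α = 0.82

ΣVar(i) = 2.22 + 0.88 + 0.76 + 1.17 + 1.19 + 1.35 + 0.58 = 8.15
Sum of off-diagonal covariances = 9.49
Var(T) = 8.15 + 2 × 9.49 = 27.13
α = (k/(k−1))·(1 − ΣVar(i)/Var(T)) = (7/6)·(1 − 8.15/27.13) = 0.82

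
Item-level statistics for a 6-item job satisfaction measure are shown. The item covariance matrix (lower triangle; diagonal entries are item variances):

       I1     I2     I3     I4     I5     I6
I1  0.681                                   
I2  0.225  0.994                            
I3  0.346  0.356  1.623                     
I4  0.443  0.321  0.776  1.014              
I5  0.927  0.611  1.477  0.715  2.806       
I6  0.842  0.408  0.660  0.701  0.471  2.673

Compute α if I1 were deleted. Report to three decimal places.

Remaining items: I2, I3, I4, I5, I6 (k = 5).
sum of item variances = 0.994 + 1.623 + 1.014 + 2.806 + 2.673 = 9.110
total variance = 9.110 + 2 × 6.496 = 22.102
α (item deleted) = (5/4)·(1 − 9.110/22.102) = 0.735

α = 0.735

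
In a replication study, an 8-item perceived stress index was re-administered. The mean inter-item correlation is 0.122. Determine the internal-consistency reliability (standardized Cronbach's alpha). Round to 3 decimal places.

standardized Cronbach's alpha = 0.526

Standardized α = k·r̄ / (1 + (k−1)·r̄) = 8 × 0.122 / (1 + 7 × 0.122)
  = 0.9760 / 1.8540 = 0.526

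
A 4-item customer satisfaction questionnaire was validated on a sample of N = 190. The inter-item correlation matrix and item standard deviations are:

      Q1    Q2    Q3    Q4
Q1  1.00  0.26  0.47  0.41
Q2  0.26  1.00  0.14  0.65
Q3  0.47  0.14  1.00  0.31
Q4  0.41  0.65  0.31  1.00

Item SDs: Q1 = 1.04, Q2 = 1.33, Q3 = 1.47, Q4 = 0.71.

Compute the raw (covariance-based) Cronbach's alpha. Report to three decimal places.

Σσ²ᵢ = 1.04² + 1.33² + 1.47² + 0.71² = 5.5155
Covariances σ_ij = r_ij · s_i · s_j:
  σ(Q1,Q2) = 0.26 × 1.04 × 1.33 = 0.3596
  σ(Q1,Q3) = 0.47 × 1.04 × 1.47 = 0.7185
  σ(Q1,Q4) = 0.41 × 1.04 × 0.71 = 0.3027
  σ(Q2,Q3) = 0.14 × 1.33 × 1.47 = 0.2737
  σ(Q2,Q4) = 0.65 × 1.33 × 0.71 = 0.6138
  σ(Q3,Q4) = 0.31 × 1.47 × 0.71 = 0.3235
σ²_T = Σσ²ᵢ + 2·Σσ_ij = 5.5155 + 2 × 2.5918 = 10.6991
α = (4/3)·(1 − 5.5155/10.6991) = 0.646

α = 0.646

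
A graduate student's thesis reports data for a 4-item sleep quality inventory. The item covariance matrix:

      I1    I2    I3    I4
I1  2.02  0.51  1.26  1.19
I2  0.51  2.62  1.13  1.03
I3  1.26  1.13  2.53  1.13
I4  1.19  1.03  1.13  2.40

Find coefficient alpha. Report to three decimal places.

sum of item variances = 2.02 + 2.62 + 2.53 + 2.40 = 9.57
Σ_{i<j} σ_ij = 6.25
total variance = 9.57 + 2 × 6.25 = 22.07
α = (k/(k−1))·(1 − sum of item variances/total variance) = (4/3)·(1 − 9.57/22.07) = 0.755

coefficient alpha = 0.755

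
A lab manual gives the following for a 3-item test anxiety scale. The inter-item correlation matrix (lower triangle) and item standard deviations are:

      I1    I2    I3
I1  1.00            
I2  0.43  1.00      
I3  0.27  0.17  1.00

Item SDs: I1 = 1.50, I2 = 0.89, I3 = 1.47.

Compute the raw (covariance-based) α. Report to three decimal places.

α = 0.523

Σσ²ᵢ = 1.50² + 0.89² + 1.47² = 5.2030
Covariances σ_ij = r_ij · s_i · s_j:
  σ(I1,I2) = 0.43 × 1.50 × 0.89 = 0.5741
  σ(I1,I3) = 0.27 × 1.50 × 1.47 = 0.5954
  σ(I2,I3) = 0.17 × 0.89 × 1.47 = 0.2224
σ²_T = Σσ²ᵢ + 2·Σσ_ij = 5.2030 + 2 × 1.3919 = 7.9868
α = (3/2)·(1 − 5.2030/7.9868) = 0.523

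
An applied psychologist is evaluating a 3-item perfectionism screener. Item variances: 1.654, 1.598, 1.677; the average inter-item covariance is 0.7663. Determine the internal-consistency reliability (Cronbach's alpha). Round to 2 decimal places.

Σσ²ᵢ = 1.654 + 1.598 + 1.677 = 4.929
Sum of the 3 distinct covariances = 3 × 0.7663 = 2.2989
σ²_total = Σσ²ᵢ + 2·Σcov = 4.929 + 2 × 2.2989 = 9.5268
α = (3/2)·(1 − 4.929/9.5268) = 0.72

Cronbach's alpha = 0.72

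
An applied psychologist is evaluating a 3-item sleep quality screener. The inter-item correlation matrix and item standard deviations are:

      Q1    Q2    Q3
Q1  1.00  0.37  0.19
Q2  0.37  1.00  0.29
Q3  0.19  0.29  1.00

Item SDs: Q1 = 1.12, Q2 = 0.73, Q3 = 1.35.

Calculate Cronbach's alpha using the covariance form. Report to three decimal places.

Σσ²ᵢ = 1.12² + 0.73² + 1.35² = 3.6098
Covariances σ_ij = r_ij · s_i · s_j:
  σ(Q1,Q2) = 0.37 × 1.12 × 0.73 = 0.3025
  σ(Q1,Q3) = 0.19 × 1.12 × 1.35 = 0.2873
  σ(Q2,Q3) = 0.29 × 0.73 × 1.35 = 0.2858
σ²_T = Σσ²ᵢ + 2·Σσ_ij = 3.6098 + 2 × 0.8756 = 5.3610
α = (3/2)·(1 − 3.6098/5.3610) = 0.490

Cronbach's alpha = 0.490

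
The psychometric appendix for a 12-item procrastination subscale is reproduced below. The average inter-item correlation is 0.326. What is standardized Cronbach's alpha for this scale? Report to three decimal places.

standardized Cronbach's alpha = 0.853

Standardized α = k·r̄ / (1 + (k−1)·r̄) = 12 × 0.326 / (1 + 11 × 0.326)
  = 3.9120 / 4.5860 = 0.853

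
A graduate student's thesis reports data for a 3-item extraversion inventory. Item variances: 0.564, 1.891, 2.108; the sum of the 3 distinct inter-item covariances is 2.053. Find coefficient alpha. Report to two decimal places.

Σσ²ᵢ = 0.564 + 1.891 + 2.108 = 4.563
Sum of distinct covariances = 2.053
total variance = Σσ²ᵢ + 2·Σcov = 4.563 + 2 × 2.053 = 8.669
α = (3/2)·(1 − 4.563/8.669) = 0.71

coefficient alpha = 0.71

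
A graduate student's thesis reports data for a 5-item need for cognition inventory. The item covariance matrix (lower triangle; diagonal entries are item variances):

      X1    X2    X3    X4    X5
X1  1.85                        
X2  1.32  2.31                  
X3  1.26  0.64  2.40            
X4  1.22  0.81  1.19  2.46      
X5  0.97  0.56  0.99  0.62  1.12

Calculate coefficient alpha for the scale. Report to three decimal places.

ΣVar(i) = 1.85 + 2.31 + 2.40 + 2.46 + 1.12 = 10.14
Σ_{i<j} σ_ij = 9.58
σ²_total = 10.14 + 2 × 9.58 = 29.30
α = (k/(k−1))·(1 − ΣVar(i)/σ²_total) = (5/4)·(1 − 10.14/29.30) = 0.817

coefficient alpha = 0.817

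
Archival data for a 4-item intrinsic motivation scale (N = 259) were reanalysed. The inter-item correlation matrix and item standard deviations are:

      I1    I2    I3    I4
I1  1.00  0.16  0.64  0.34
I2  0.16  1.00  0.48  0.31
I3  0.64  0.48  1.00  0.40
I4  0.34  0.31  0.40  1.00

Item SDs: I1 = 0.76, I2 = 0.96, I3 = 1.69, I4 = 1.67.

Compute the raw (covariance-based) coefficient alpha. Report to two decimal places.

Σσ²ᵢ = 0.76² + 0.96² + 1.69² + 1.67² = 7.1442
Covariances σ_ij = r_ij · s_i · s_j:
  σ(I1,I2) = 0.16 × 0.76 × 0.96 = 0.1167
  σ(I1,I3) = 0.64 × 0.76 × 1.69 = 0.8220
  σ(I1,I4) = 0.34 × 0.76 × 1.67 = 0.4315
  σ(I2,I3) = 0.48 × 0.96 × 1.69 = 0.7788
  σ(I2,I4) = 0.31 × 0.96 × 1.67 = 0.4970
  σ(I3,I4) = 0.40 × 1.69 × 1.67 = 1.1289
σ²_T = Σσ²ᵢ + 2·Σσ_ij = 7.1442 + 2 × 3.7749 = 14.6940
α = (4/3)·(1 − 7.1442/14.6940) = 0.69

coefficient alpha = 0.69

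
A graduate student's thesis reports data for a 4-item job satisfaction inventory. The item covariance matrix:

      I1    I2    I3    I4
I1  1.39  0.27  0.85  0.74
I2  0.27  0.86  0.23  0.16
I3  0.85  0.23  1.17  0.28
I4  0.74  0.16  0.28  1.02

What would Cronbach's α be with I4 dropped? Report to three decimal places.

α = 0.662

Remaining items: I1, I2, I3 (k = 3).
sum of item variances = 1.39 + 0.86 + 1.17 = 3.42
σ²_total = 3.42 + 2 × 1.35 = 6.12
α (item deleted) = (3/2)·(1 − 3.42/6.12) = 0.662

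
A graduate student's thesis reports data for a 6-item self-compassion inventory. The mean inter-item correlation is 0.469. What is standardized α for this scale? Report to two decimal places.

Standardized α = k·r̄ / (1 + (k−1)·r̄) = 6 × 0.469 / (1 + 5 × 0.469)
  = 2.8140 / 3.3450 = 0.84

standardized α = 0.84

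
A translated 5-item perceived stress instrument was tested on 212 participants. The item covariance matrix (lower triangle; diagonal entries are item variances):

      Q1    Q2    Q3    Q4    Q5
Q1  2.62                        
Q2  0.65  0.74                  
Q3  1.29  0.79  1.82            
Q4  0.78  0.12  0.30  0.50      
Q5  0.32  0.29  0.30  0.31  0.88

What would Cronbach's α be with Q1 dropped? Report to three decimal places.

Remaining items: Q2, Q3, Q4, Q5 (k = 4).
Σσᵢ² = 0.74 + 1.82 + 0.50 + 0.88 = 3.94
σ²_T = 3.94 + 2 × 2.11 = 8.16
α (item deleted) = (4/3)·(1 − 3.94/8.16) = 0.690

Cronbach's α = 0.690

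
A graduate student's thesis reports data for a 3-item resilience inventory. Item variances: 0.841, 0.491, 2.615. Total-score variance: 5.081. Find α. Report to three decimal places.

α = 0.335

Σσᵢ² = 0.841 + 0.491 + 2.615 = 3.947
α = (k/(k−1))·(1 − Σσᵢ²/Var(T)) = (3/2)·(1 − 3.947/5.081) = 0.335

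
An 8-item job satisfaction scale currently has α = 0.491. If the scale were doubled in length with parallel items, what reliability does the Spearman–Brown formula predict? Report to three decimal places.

Length factor m = 2
α' = m·α / (1 + (m−1)·α)
   = 2 × 0.491 / (1 + (2 − 1) × 0.491)
   = 0.9820 / 1.4910 = 0.659

predicted reliability = 0.659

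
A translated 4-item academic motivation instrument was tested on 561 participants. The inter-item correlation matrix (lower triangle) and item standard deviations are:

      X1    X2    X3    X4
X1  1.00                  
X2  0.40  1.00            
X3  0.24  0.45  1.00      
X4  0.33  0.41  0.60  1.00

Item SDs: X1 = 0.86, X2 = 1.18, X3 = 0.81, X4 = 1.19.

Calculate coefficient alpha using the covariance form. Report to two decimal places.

α = 0.72

Σσ²ᵢ = 0.86² + 1.18² + 0.81² + 1.19² = 4.2042
Covariances σ_ij = r_ij · s_i · s_j:
  σ(X1,X2) = 0.40 × 0.86 × 1.18 = 0.4059
  σ(X1,X3) = 0.24 × 0.86 × 0.81 = 0.1672
  σ(X1,X4) = 0.33 × 0.86 × 1.19 = 0.3377
  σ(X2,X3) = 0.45 × 1.18 × 0.81 = 0.4301
  σ(X2,X4) = 0.41 × 1.18 × 1.19 = 0.5757
  σ(X3,X4) = 0.60 × 0.81 × 1.19 = 0.5783
σ²_T = Σσ²ᵢ + 2·Σσ_ij = 4.2042 + 2 × 2.4949 = 9.1940
α = (4/3)·(1 − 4.2042/9.1940) = 0.72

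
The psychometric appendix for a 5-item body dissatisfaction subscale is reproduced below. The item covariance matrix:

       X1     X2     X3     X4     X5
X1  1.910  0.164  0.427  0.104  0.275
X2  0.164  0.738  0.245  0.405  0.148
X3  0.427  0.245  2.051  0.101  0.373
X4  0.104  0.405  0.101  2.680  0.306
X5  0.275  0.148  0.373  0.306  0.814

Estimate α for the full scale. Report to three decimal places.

Σσᵢ² = 1.910 + 0.738 + 2.051 + 2.680 + 0.814 = 8.193
Sum of the distinct covariances = 2.548
total variance = 8.193 + 2 × 2.548 = 13.289
α = (k/(k−1))·(1 − Σσᵢ²/total variance) = (5/4)·(1 − 8.193/13.289) = 0.479

α = 0.479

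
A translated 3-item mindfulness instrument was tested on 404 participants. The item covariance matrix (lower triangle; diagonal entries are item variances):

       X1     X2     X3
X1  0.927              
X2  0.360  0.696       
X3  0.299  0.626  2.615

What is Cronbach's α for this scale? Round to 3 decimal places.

Σσᵢ² = 0.927 + 0.696 + 2.615 = 4.238
Sum of off-diagonal covariances = 1.285
total variance = 4.238 + 2 × 1.285 = 6.808
α = (k/(k−1))·(1 − Σσᵢ²/total variance) = (3/2)·(1 − 4.238/6.808) = 0.566

α = 0.566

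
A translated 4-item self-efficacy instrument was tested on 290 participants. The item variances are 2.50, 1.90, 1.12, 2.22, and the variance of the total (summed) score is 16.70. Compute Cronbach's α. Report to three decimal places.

α = 0.715

Σσᵢ² = 2.50 + 1.90 + 1.12 + 2.22 = 7.74
α = (k/(k−1))·(1 − Σσᵢ²/Var(T)) = (4/3)·(1 − 7.74/16.70) = 0.715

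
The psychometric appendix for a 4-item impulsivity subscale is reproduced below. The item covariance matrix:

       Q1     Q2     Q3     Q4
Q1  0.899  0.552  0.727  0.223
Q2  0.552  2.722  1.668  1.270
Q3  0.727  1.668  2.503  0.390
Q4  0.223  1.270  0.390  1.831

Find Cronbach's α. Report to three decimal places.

Cronbach's α = 0.731

Σσ²ᵢ = 0.899 + 2.722 + 2.503 + 1.831 = 7.955
Sum of off-diagonal covariances = 4.830
Var(T) = 7.955 + 2 × 4.830 = 17.615
α = (k/(k−1))·(1 − Σσ²ᵢ/Var(T)) = (4/3)·(1 − 7.955/17.615) = 0.731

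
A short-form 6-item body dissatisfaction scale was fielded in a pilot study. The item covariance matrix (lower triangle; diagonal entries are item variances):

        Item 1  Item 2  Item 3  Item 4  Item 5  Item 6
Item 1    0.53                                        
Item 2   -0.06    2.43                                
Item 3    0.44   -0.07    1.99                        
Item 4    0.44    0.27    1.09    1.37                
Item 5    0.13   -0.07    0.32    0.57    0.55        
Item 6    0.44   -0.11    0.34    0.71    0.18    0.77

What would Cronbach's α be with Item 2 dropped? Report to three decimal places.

α = 0.802

Remaining items: Item 1, Item 3, Item 4, Item 5, Item 6 (k = 5).
Σσ²ᵢ = 0.53 + 1.99 + 1.37 + 0.55 + 0.77 = 5.21
σ²_total = 5.21 + 2 × 4.66 = 14.53
α (item deleted) = (5/4)·(1 − 5.21/14.53) = 0.802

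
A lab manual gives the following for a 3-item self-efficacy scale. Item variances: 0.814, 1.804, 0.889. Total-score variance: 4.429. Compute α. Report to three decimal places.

α = 0.312

ΣVar(i) = 0.814 + 1.804 + 0.889 = 3.507
α = (k/(k−1))·(1 − ΣVar(i)/σ²_T) = (3/2)·(1 − 3.507/4.429) = 0.312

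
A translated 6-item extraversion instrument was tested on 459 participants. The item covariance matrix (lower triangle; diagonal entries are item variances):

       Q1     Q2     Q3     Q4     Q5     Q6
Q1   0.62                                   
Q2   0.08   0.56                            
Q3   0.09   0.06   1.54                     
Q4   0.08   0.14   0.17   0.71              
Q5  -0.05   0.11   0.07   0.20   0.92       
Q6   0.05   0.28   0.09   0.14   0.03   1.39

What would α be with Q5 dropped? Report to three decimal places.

Remaining items: Q1, Q2, Q3, Q4, Q6 (k = 5).
Σσ²ᵢ = 0.62 + 0.56 + 1.54 + 0.71 + 1.39 = 4.82
total variance = 4.82 + 2 × 1.18 = 7.18
α (item deleted) = (5/4)·(1 − 4.82/7.18) = 0.411

α = 0.411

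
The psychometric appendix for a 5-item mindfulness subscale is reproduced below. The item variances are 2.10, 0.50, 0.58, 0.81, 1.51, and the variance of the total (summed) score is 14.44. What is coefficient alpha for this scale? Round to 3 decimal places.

ΣVar(i) = 2.10 + 0.50 + 0.58 + 0.81 + 1.51 = 5.50
α = (k/(k−1))·(1 − ΣVar(i)/σ²_total) = (5/4)·(1 − 5.50/14.44) = 0.774

α = 0.774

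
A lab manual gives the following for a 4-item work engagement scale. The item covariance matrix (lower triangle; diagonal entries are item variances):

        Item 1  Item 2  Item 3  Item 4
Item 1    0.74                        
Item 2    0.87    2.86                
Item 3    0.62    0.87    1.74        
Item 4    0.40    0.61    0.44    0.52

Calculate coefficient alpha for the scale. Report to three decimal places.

ΣVar(i) = 0.74 + 2.86 + 1.74 + 0.52 = 5.86
Sum of the distinct covariances = 3.81
Var(T) = 5.86 + 2 × 3.81 = 13.48
α = (k/(k−1))·(1 − ΣVar(i)/Var(T)) = (4/3)·(1 − 5.86/13.48) = 0.754

α = 0.754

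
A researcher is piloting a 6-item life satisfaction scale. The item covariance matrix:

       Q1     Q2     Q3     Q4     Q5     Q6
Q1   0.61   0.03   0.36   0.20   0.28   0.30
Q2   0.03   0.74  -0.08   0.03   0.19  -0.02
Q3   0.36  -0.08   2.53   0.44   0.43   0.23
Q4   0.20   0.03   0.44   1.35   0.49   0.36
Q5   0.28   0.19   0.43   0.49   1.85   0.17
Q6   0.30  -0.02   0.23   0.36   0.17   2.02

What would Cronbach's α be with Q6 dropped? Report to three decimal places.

α = 0.501

Remaining items: Q1, Q2, Q3, Q4, Q5 (k = 5).
sum of item variances = 0.61 + 0.74 + 2.53 + 1.35 + 1.85 = 7.08
total variance = 7.08 + 2 × 2.37 = 11.82
α (item deleted) = (5/4)·(1 − 7.08/11.82) = 0.501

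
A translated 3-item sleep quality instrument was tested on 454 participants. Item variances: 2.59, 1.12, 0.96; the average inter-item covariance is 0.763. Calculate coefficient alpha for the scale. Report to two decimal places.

α = 0.74

Σσ²ᵢ = 2.59 + 1.12 + 0.96 = 4.67
Sum of the 3 distinct covariances = 3 × 0.763 = 2.289
σ²_T = Σσ²ᵢ + 2·Σcov = 4.67 + 2 × 2.289 = 9.248
α = (3/2)·(1 − 4.67/9.248) = 0.74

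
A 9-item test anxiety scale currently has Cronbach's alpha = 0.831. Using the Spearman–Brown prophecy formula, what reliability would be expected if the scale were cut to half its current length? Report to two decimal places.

predicted reliability = 0.71

Length factor m = 1/2
α' = m·α / (1 − (1−m)·α)
   = 1/2 × 0.831 / (1 − (1 − 1/2) × 0.831)
   = 0.4155 / 0.5845 = 0.71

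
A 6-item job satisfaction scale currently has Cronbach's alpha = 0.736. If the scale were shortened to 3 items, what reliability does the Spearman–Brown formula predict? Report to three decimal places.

Length factor m = 3/6 = 0.5000
α' = m·α / (1 − (1−m)·α)
   = 3/6 × 0.736 / (1 − (1 − 3/6) × 0.736)
   = 0.3680 / 0.6320 = 0.582

predicted reliability = 0.582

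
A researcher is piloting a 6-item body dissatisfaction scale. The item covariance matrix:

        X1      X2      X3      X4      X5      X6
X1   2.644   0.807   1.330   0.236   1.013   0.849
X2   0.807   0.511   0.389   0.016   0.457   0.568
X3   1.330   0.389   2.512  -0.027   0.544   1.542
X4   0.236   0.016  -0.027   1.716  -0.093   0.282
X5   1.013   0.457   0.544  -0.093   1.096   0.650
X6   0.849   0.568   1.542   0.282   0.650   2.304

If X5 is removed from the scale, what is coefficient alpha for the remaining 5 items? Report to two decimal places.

Remaining items: X1, X2, X3, X4, X6 (k = 5).
sum of item variances = 2.644 + 0.511 + 2.512 + 1.716 + 2.304 = 9.687
Var(T) = 9.687 + 2 × 5.992 = 21.671
α (item deleted) = (5/4)·(1 − 9.687/21.671) = 0.69

coefficient alpha = 0.69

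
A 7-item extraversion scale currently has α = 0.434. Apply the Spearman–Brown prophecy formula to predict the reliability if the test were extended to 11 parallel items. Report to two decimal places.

Length factor m = 11/7 = 1.5714
α' = m·α / (1 + (m−1)·α)
   = 11/7 × 0.434 / (1 + (11/7 − 1) × 0.434)
   = 0.6820 / 1.2480 = 0.55

predicted reliability = 0.55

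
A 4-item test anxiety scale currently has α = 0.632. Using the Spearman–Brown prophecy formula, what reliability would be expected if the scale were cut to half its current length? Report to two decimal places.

predicted reliability = 0.46

Length factor m = 1/2
α' = m·α / (1 − (1−m)·α)
   = 1/2 × 0.632 / (1 − (1 − 1/2) × 0.632)
   = 0.3160 / 0.6840 = 0.46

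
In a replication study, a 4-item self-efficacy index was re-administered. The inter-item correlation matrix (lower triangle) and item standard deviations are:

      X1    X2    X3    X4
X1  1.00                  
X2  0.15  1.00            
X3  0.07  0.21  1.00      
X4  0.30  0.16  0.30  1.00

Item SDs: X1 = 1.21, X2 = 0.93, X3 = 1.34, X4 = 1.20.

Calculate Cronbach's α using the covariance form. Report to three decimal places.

α = 0.495

Σσ²ᵢ = 1.21² + 0.93² + 1.34² + 1.20² = 5.5646
Covariances σ_ij = r_ij · s_i · s_j:
  σ(X1,X2) = 0.15 × 1.21 × 0.93 = 0.1688
  σ(X1,X3) = 0.07 × 1.21 × 1.34 = 0.1135
  σ(X1,X4) = 0.30 × 1.21 × 1.20 = 0.4356
  σ(X2,X3) = 0.21 × 0.93 × 1.34 = 0.2617
  σ(X2,X4) = 0.16 × 0.93 × 1.20 = 0.1786
  σ(X3,X4) = 0.30 × 1.34 × 1.20 = 0.4824
σ²_T = Σσ²ᵢ + 2·Σσ_ij = 5.5646 + 2 × 1.6406 = 8.8458
α = (4/3)·(1 − 5.5646/8.8458) = 0.495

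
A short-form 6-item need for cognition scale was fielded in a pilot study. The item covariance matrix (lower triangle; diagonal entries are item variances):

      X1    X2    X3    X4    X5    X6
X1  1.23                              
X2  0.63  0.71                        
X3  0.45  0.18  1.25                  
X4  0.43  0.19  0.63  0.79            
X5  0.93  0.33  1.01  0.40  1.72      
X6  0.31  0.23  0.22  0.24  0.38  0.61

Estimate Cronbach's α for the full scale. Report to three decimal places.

Σσ²ᵢ = 1.23 + 0.71 + 1.25 + 0.79 + 1.72 + 0.61 = 6.31
Sum of the distinct covariances = 6.56
Var(T) = 6.31 + 2 × 6.56 = 19.43
α = (k/(k−1))·(1 − Σσ²ᵢ/Var(T)) = (6/5)·(1 − 6.31/19.43) = 0.810

α = 0.810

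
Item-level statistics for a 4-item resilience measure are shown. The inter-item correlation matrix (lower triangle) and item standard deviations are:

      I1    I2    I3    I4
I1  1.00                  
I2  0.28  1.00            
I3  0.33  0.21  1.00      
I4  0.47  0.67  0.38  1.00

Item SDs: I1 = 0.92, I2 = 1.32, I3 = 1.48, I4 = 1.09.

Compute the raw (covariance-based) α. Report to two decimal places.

α = 0.69

Σσ²ᵢ = 0.92² + 1.32² + 1.48² + 1.09² = 5.9673
Covariances σ_ij = r_ij · s_i · s_j:
  σ(I1,I2) = 0.28 × 0.92 × 1.32 = 0.3400
  σ(I1,I3) = 0.33 × 0.92 × 1.48 = 0.4493
  σ(I1,I4) = 0.47 × 0.92 × 1.09 = 0.4713
  σ(I2,I3) = 0.21 × 1.32 × 1.48 = 0.4103
  σ(I2,I4) = 0.67 × 1.32 × 1.09 = 0.9640
  σ(I3,I4) = 0.38 × 1.48 × 1.09 = 0.6130
σ²_T = Σσ²ᵢ + 2·Σσ_ij = 5.9673 + 2 × 3.2479 = 12.4631
α = (4/3)·(1 − 5.9673/12.4631) = 0.69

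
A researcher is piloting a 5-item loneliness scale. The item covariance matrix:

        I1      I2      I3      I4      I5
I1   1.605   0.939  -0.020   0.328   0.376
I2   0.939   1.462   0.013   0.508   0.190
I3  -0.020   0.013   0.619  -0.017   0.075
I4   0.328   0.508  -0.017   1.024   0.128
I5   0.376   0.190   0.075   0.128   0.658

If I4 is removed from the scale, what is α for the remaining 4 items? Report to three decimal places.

α = 0.560

Remaining items: I1, I2, I3, I5 (k = 4).
sum of item variances = 1.605 + 1.462 + 0.619 + 0.658 = 4.344
total variance = 4.344 + 2 × 1.573 = 7.490
α (item deleted) = (4/3)·(1 − 4.344/7.490) = 0.560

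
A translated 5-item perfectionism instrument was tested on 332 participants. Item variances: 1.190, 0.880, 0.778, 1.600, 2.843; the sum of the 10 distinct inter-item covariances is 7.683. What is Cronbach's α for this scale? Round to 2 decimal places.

α = 0.85

Σσ²ᵢ = 1.190 + 0.880 + 0.778 + 1.600 + 2.843 = 7.291
Sum of distinct covariances = 7.683
Var(T) = Σσ²ᵢ + 2·Σcov = 7.291 + 2 × 7.683 = 22.657
α = (5/4)·(1 − 7.291/22.657) = 0.85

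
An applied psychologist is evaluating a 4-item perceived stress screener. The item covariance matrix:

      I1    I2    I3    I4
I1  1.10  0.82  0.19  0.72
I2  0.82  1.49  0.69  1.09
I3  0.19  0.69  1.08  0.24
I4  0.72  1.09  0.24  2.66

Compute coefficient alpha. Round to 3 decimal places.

Σσᵢ² = 1.10 + 1.49 + 1.08 + 2.66 = 6.33
Sum of the distinct covariances = 3.75
σ²_total = 6.33 + 2 × 3.75 = 13.83
α = (k/(k−1))·(1 − Σσᵢ²/σ²_total) = (4/3)·(1 − 6.33/13.83) = 0.723

α = 0.723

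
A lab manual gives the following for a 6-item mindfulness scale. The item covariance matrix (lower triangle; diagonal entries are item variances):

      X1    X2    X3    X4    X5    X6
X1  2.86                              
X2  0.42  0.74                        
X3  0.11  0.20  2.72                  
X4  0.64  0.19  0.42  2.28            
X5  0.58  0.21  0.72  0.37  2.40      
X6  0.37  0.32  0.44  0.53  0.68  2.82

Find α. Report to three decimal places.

Σσᵢ² = 2.86 + 0.74 + 2.72 + 2.28 + 2.40 + 2.82 = 13.82
Σ_{i<j} σ_ij = 6.20
Var(T) = 13.82 + 2 × 6.20 = 26.22
α = (k/(k−1))·(1 − Σσᵢ²/Var(T)) = (6/5)·(1 − 13.82/26.22) = 0.568

α = 0.568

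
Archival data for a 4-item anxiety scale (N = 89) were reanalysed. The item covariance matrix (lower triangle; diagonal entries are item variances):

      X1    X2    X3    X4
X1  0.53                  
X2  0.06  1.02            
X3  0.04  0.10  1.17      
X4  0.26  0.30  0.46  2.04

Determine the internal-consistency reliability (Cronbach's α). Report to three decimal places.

sum of item variances = 0.53 + 1.02 + 1.17 + 2.04 = 4.76
Sum of off-diagonal covariances = 1.22
Var(T) = 4.76 + 2 × 1.22 = 7.20
α = (k/(k−1))·(1 − sum of item variances/Var(T)) = (4/3)·(1 − 4.76/7.20) = 0.452

α = 0.452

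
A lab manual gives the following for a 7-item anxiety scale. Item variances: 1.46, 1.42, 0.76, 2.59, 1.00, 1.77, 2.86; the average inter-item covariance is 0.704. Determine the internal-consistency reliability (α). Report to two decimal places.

α = 0.83

sum of item variances = 1.46 + 1.42 + 0.76 + 2.59 + 1.00 + 1.77 + 2.86 = 11.86
Sum of the 21 distinct covariances = 21 × 0.704 = 14.784
total variance = sum of item variances + 2·Σcov = 11.86 + 2 × 14.784 = 41.428
α = (7/6)·(1 − 11.86/41.428) = 0.83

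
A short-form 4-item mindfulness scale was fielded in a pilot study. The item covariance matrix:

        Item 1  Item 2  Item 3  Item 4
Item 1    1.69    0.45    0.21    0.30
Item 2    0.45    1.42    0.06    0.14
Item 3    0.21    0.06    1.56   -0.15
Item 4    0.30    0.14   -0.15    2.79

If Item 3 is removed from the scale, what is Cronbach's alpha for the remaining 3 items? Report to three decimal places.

Remaining items: Item 1, Item 2, Item 4 (k = 3).
Σσ²ᵢ = 1.69 + 1.42 + 2.79 = 5.90
σ²_T = 5.90 + 2 × 0.89 = 7.68
α (item deleted) = (3/2)·(1 − 5.90/7.68) = 0.348

α = 0.348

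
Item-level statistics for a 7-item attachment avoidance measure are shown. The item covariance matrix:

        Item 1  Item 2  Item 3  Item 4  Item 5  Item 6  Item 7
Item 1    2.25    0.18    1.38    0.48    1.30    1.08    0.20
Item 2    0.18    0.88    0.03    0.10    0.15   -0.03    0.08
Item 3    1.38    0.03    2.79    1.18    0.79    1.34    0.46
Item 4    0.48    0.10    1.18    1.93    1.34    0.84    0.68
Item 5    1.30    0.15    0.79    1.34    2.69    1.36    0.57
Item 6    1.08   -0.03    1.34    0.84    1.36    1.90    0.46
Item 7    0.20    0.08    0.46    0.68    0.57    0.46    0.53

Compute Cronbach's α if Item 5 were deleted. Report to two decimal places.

Remaining items: Item 1, Item 2, Item 3, Item 4, Item 6, Item 7 (k = 6).
Σσ²ᵢ = 2.25 + 0.88 + 2.79 + 1.93 + 1.90 + 0.53 = 10.28
total variance = 10.28 + 2 × 8.46 = 27.20
α (item deleted) = (6/5)·(1 − 10.28/27.20) = 0.75

Cronbach's α = 0.75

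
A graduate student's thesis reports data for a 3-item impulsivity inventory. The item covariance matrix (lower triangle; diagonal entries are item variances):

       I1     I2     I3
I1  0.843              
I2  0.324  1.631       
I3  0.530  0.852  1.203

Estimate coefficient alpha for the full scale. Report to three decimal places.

coefficient alpha = 0.722

Σσ²ᵢ = 0.843 + 1.631 + 1.203 = 3.677
Sum of off-diagonal covariances = 1.706
total variance = 3.677 + 2 × 1.706 = 7.089
α = (k/(k−1))·(1 − Σσ²ᵢ/total variance) = (3/2)·(1 − 3.677/7.089) = 0.722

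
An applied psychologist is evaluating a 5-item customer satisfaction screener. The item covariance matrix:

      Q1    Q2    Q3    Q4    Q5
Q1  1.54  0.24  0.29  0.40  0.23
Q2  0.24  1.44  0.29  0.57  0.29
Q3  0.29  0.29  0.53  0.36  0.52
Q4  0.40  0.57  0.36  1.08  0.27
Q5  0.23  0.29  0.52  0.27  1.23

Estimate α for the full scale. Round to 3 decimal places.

ΣVar(i) = 1.54 + 1.44 + 0.53 + 1.08 + 1.23 = 5.82
Σ_{i<j} σ_ij = 3.46
σ²_T = 5.82 + 2 × 3.46 = 12.74
α = (k/(k−1))·(1 − ΣVar(i)/σ²_T) = (5/4)·(1 − 5.82/12.74) = 0.679

α = 0.679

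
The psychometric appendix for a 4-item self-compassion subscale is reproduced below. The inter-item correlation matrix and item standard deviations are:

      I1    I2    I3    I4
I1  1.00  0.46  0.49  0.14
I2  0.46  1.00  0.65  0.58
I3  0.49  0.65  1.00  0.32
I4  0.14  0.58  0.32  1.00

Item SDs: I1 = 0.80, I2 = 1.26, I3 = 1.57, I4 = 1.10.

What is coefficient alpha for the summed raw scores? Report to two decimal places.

Σσ²ᵢ = 0.80² + 1.26² + 1.57² + 1.10² = 5.9025
Covariances σ_ij = r_ij · s_i · s_j:
  σ(I1,I2) = 0.46 × 0.80 × 1.26 = 0.4637
  σ(I1,I3) = 0.49 × 0.80 × 1.57 = 0.6154
  σ(I1,I4) = 0.14 × 0.80 × 1.10 = 0.1232
  σ(I2,I3) = 0.65 × 1.26 × 1.57 = 1.2858
  σ(I2,I4) = 0.58 × 1.26 × 1.10 = 0.8039
  σ(I3,I4) = 0.32 × 1.57 × 1.10 = 0.5526
σ²_T = Σσ²ᵢ + 2·Σσ_ij = 5.9025 + 2 × 3.8446 = 13.5917
α = (4/3)·(1 − 5.9025/13.5917) = 0.75

α = 0.75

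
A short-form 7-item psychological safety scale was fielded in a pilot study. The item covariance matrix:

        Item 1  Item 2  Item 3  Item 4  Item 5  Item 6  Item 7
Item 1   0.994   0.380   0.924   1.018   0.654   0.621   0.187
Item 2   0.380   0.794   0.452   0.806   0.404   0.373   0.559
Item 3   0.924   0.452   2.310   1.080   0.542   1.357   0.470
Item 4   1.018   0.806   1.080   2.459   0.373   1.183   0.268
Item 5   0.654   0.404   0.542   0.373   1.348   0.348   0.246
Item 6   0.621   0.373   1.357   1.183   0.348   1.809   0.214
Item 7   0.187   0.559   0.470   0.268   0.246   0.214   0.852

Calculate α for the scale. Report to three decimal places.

sum of item variances = 0.994 + 0.794 + 2.310 + 2.459 + 1.348 + 1.809 + 0.852 = 10.566
Σ_{i<j} σ_ij = 12.459
σ²_total = 10.566 + 2 × 12.459 = 35.484
α = (k/(k−1))·(1 − sum of item variances/σ²_total) = (7/6)·(1 − 10.566/35.484) = 0.819

α = 0.819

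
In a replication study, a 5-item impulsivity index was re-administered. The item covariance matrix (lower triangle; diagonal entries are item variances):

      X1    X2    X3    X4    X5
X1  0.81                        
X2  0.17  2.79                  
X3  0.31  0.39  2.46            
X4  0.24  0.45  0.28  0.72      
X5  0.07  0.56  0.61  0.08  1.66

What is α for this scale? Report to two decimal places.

sum of item variances = 0.81 + 2.79 + 2.46 + 0.72 + 1.66 = 8.44
Sum of off-diagonal covariances = 3.16
Var(T) = 8.44 + 2 × 3.16 = 14.76
α = (k/(k−1))·(1 − sum of item variances/Var(T)) = (5/4)·(1 − 8.44/14.76) = 0.54

α = 0.54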